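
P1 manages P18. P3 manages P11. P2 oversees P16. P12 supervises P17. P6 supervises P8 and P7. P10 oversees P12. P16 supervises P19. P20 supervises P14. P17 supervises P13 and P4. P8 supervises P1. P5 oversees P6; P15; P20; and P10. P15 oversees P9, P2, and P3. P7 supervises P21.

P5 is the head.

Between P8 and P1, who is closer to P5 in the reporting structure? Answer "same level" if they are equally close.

P8 is 2 levels below P5; P1 is 3. P8 is higher.

P8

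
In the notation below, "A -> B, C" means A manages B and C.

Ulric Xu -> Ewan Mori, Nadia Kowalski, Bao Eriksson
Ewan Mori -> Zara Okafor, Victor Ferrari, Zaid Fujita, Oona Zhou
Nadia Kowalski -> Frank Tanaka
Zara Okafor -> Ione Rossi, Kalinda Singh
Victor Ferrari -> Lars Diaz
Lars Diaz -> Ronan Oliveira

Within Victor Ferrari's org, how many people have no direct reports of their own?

1

The only person in Victor Ferrari's organization with no one reporting to them is Ronan Oliveira. That is 1.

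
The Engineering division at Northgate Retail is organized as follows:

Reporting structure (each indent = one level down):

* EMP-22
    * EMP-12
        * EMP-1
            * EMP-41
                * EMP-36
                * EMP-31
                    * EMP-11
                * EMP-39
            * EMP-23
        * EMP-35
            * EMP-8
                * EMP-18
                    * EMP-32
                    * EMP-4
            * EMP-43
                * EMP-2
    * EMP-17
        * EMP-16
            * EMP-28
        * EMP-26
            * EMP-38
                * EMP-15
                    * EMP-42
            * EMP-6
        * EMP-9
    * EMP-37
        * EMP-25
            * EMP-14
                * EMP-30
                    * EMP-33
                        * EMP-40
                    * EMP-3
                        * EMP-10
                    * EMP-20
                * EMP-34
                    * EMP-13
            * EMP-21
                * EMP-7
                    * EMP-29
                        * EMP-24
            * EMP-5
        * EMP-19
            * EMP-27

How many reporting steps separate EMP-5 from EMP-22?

Chain from EMP-5 up to EMP-22: EMP-5 → EMP-25 → EMP-37 → EMP-22. That is 3 steps up, so EMP-5 is 3 levels below EMP-22.

3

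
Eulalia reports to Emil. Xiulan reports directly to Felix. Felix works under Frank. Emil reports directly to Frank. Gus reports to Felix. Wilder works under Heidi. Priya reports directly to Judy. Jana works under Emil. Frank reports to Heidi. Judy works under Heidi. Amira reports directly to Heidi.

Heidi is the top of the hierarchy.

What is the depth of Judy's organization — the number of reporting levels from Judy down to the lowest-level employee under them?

1

The longest chain under Judy runs Judy → Priya, which is 1 level below Judy.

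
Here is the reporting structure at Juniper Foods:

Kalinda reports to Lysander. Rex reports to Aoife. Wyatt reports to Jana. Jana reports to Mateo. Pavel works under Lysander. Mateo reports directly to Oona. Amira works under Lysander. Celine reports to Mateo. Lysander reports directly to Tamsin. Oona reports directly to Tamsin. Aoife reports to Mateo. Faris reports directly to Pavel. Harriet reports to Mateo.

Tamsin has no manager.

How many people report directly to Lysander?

Lysander directly manages Pavel, Amira, Kalinda. That is 3 direct reports.

3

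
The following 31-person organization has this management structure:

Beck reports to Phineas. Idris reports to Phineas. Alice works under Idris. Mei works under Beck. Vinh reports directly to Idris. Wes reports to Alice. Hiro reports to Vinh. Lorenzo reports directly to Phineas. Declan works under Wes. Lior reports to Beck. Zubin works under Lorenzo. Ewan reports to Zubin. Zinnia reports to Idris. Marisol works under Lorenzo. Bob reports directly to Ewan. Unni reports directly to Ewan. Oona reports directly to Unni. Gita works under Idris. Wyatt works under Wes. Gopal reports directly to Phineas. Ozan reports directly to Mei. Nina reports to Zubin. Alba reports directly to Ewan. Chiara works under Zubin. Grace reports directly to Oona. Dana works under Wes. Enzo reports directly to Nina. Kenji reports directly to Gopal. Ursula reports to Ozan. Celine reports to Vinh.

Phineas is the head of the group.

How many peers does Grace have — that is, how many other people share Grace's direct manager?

0

Grace reports to Oona, and Oona has no other direct reports. Grace has 0 peers.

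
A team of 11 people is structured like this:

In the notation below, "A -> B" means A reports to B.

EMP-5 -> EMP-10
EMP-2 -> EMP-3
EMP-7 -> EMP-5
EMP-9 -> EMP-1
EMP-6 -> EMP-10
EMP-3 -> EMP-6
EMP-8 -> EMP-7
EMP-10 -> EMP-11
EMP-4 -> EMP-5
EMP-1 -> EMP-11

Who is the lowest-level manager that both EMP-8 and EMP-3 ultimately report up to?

EMP-8's chain of managers is EMP-7, EMP-5, EMP-10, EMP-11. EMP-3's chain of managers is EMP-6, EMP-10, EMP-11. The first manager that appears in both chains is EMP-10.

EMP-10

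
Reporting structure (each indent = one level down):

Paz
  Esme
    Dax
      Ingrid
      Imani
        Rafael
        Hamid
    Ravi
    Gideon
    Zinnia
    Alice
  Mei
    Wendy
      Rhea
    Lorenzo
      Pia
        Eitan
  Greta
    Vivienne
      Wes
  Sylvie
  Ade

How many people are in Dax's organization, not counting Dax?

4

Dax directly manages Ingrid, Imani. Ingrid has no reports. Under Imani: Hamid, Rafael (2). So Dax's organization is 2 direct reports plus everyone under them: 1 + 3 = 4.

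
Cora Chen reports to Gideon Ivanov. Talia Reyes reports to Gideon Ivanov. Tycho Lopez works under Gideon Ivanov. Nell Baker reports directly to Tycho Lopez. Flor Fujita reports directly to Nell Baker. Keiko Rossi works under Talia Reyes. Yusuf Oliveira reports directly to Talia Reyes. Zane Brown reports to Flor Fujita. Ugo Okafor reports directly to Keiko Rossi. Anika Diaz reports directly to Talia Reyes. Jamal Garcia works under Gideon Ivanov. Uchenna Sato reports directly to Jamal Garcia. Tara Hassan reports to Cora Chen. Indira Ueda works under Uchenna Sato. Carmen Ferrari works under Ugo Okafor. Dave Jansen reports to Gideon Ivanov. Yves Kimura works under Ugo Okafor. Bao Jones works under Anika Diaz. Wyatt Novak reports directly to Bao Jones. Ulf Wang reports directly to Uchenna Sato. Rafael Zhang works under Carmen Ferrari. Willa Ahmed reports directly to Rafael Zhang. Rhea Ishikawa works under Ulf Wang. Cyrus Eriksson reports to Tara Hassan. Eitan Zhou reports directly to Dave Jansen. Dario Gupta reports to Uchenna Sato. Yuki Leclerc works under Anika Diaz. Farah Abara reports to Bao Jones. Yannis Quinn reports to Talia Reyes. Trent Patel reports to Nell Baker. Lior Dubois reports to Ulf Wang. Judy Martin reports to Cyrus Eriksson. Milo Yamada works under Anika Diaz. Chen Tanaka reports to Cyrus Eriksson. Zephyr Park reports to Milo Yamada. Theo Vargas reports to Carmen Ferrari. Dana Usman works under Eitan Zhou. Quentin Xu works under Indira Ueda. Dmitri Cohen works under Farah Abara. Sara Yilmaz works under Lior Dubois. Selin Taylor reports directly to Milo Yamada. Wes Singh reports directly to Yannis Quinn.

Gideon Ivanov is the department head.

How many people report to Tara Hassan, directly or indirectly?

3

Tara Hassan directly manages Cyrus Eriksson. Under Cyrus Eriksson: Chen Tanaka, Judy Martin (2). That's 3 in total.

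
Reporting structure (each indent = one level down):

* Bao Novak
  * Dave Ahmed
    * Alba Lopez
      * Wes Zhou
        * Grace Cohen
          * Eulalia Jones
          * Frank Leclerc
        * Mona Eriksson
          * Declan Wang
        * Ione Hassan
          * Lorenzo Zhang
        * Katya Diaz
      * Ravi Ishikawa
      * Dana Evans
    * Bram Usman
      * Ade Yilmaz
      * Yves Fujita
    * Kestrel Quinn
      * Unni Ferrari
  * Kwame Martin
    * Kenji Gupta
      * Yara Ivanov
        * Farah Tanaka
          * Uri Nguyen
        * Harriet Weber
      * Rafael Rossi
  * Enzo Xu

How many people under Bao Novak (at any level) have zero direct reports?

The people in Bao Novak's organization with no one reporting to them are Enzo Xu, Rafael Rossi, Harriet Weber, Uri Nguyen, Unni Ferrari, Yves Fujita, Ade Yilmaz, Dana Evans, Ravi Ishikawa, Katya Diaz, Lorenzo Zhang, Declan Wang, Frank Leclerc, Eulalia Jones. That is 14.

14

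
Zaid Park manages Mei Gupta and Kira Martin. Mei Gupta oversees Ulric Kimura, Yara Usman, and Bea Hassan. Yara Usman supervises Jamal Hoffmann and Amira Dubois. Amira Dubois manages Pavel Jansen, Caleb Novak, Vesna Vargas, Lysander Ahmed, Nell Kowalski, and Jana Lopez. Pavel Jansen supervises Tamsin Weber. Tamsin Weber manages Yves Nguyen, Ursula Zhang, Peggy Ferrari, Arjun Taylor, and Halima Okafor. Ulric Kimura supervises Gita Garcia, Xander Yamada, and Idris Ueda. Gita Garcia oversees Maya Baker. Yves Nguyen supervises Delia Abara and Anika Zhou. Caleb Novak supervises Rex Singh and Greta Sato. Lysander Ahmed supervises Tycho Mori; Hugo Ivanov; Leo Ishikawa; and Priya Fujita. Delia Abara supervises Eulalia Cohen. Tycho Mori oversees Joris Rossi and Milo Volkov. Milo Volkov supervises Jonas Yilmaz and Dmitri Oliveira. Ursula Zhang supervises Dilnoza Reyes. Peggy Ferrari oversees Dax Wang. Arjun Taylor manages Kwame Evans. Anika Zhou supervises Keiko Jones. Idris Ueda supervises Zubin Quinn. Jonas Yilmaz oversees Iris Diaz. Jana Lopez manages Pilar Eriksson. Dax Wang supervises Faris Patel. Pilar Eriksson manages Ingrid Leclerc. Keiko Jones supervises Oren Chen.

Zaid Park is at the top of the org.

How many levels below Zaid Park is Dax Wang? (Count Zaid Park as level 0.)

Chain from Dax Wang up to Zaid Park: Dax Wang → Peggy Ferrari → Tamsin Weber → Pavel Jansen → Amira Dubois → Yara Usman → Mei Gupta → Zaid Park. That is 7 steps up, so Dax Wang is 7 levels below Zaid Park.

7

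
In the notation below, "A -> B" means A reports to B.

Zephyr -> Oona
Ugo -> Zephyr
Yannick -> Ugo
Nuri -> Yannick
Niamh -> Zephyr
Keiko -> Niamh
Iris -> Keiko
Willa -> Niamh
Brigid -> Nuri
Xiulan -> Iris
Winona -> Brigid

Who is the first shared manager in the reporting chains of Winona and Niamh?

Zephyr

Winona's chain of managers is Brigid, Nuri, Yannick, Ugo, Zephyr, Oona. Niamh's chain of managers is Zephyr, Oona. The first manager that appears in both chains is Zephyr.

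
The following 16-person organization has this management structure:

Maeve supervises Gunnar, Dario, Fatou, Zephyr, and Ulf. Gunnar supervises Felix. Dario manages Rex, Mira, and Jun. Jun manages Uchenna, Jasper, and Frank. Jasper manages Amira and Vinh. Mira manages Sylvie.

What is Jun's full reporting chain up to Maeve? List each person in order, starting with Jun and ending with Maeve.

Jun -> Dario -> Maeve

Jun reports to Dario. Dario reports to Maeve. Maeve is at the top.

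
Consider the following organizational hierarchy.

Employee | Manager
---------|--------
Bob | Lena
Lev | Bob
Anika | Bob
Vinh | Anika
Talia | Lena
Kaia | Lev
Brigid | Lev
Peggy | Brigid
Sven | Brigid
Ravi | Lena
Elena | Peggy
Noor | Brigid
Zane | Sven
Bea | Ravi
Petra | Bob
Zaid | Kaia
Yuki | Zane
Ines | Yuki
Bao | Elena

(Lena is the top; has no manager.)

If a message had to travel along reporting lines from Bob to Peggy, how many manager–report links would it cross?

Peggy is in Bob's organization: the chain from Peggy up to Bob is Peggy → Brigid → Lev → Bob, which is 3 links.

3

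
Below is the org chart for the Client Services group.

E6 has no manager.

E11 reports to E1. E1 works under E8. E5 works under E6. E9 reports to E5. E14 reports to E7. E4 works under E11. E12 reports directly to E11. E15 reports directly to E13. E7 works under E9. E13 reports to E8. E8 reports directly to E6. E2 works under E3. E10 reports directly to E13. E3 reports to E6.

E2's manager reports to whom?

E6

E2 reports to E3, and E3 reports to E6. So E2's skip-level manager is E6.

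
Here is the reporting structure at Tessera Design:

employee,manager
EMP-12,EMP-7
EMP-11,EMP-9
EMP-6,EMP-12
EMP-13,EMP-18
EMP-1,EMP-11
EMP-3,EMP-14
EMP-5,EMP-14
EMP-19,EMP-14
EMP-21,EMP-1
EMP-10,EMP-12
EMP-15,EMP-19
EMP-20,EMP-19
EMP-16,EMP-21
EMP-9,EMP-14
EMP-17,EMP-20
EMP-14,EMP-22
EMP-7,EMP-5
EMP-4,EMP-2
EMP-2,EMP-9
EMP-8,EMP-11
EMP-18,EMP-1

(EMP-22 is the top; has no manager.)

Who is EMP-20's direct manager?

EMP-19

EMP-20 reports directly to EMP-19.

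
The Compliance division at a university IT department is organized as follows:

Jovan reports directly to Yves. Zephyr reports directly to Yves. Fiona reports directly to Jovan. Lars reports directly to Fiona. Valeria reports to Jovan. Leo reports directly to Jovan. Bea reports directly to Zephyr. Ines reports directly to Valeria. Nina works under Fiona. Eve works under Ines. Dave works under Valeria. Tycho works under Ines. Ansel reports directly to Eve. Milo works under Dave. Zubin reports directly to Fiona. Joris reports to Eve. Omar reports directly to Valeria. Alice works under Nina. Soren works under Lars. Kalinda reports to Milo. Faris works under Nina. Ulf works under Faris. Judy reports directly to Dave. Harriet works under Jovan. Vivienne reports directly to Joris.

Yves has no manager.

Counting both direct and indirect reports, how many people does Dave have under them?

3

Dave directly manages Milo, Judy. Under Milo: Kalinda (1). Judy has no reports. So Dave's organization is 2 direct reports plus everyone under them: 2 + 1 = 3.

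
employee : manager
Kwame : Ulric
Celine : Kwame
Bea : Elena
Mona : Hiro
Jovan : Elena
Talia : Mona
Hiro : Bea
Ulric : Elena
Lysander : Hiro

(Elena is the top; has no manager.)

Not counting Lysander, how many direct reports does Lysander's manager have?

Lysander reports to Hiro. Hiro's other direct reports are Mona — 1 peer.

1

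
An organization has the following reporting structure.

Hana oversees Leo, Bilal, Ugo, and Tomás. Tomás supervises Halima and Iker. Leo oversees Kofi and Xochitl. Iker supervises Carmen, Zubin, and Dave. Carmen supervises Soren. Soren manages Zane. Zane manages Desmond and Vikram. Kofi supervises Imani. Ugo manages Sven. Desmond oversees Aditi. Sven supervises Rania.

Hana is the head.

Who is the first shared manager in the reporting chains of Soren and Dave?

Iker

Soren's chain of managers is Carmen, Iker, Tomás, Hana. Dave's chain of managers is Iker, Tomás, Hana. The first manager that appears in both chains is Iker.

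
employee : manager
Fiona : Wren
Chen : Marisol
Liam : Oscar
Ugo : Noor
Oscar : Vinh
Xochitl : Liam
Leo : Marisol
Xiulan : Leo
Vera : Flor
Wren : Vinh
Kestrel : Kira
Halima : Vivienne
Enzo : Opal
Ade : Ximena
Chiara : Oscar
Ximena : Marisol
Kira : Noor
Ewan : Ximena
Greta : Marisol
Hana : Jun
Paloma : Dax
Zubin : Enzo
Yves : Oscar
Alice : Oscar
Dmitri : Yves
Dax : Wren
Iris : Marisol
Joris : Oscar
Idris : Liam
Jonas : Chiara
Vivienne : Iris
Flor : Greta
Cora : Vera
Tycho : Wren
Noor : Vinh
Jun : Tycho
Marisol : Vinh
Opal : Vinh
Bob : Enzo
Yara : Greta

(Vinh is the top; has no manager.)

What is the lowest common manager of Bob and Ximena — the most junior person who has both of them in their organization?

Bob's chain of managers is Enzo, Opal, Vinh. Ximena's chain of managers is Marisol, Vinh. The first manager that appears in both chains is Vinh.

Vinh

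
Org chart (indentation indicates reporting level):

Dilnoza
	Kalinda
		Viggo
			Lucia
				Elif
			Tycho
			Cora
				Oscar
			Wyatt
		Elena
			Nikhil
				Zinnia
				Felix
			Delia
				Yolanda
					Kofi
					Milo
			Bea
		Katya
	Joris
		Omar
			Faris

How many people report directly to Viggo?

4

Viggo directly manages Lucia, Tycho, Cora, Wyatt. That is 4 direct reports.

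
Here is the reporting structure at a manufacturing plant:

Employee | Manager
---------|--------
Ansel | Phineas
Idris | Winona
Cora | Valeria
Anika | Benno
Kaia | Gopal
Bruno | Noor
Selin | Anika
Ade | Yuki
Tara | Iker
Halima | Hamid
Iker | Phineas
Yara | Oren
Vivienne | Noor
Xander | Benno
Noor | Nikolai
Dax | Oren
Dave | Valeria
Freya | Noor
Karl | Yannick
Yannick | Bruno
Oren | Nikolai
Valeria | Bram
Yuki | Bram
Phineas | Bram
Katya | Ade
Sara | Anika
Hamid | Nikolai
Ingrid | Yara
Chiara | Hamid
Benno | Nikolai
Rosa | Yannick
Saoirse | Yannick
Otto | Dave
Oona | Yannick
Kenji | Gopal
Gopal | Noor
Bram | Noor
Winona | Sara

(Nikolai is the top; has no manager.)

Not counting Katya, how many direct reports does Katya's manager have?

Katya reports to Ade, and Ade has no other direct reports. Katya has 0 peers.

0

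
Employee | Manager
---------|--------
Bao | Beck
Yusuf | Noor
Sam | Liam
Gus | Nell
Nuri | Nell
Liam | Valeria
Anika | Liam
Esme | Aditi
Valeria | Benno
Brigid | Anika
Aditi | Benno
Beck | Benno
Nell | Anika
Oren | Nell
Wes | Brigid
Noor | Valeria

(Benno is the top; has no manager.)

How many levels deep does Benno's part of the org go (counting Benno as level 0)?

The longest chain under Benno runs Benno → Valeria → Liam → Anika → Nell → Gus, which is 5 levels below Benno.

5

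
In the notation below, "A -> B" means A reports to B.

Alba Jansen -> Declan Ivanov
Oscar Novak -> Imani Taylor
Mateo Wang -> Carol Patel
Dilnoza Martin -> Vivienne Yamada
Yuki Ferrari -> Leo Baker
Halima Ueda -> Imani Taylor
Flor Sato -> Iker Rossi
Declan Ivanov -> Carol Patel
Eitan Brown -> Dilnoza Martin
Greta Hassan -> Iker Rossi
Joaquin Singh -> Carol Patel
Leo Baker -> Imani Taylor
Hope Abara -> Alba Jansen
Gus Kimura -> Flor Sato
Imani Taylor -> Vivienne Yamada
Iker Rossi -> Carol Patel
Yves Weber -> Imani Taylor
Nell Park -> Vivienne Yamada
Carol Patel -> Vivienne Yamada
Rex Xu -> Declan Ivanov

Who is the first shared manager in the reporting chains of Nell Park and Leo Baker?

Vivienne Yamada

Nell Park's chain of managers is Vivienne Yamada. Leo Baker's chain of managers is Imani Taylor, Vivienne Yamada. The first manager that appears in both chains is Vivienne Yamada.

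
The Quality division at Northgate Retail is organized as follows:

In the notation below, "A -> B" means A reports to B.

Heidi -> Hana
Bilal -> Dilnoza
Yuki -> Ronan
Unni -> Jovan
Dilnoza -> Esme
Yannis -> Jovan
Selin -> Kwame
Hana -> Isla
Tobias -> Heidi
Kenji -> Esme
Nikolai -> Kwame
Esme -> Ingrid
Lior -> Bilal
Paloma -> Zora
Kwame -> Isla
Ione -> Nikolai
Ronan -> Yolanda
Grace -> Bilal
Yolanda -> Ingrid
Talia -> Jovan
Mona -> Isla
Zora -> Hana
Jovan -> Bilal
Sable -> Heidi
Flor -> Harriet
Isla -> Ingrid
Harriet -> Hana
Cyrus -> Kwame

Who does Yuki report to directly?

Yuki reports directly to Ronan.

Ronan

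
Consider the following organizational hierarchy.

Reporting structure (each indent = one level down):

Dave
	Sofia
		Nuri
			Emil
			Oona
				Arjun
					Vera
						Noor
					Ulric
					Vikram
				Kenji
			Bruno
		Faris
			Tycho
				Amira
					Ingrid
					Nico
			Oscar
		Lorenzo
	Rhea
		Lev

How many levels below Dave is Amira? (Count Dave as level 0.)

4

Chain from Amira up to Dave: Amira → Tycho → Faris → Sofia → Dave. That is 4 steps up, so Amira is 4 levels below Dave.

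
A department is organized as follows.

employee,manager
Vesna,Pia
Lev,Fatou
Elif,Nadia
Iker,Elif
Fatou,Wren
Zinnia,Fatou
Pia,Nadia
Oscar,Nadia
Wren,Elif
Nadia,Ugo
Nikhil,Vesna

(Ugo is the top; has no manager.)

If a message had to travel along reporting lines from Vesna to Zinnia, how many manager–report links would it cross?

Vesna is 2 levels below Nadia, and Zinnia is 4 levels below Nadia (their lowest common manager). The shortest path runs up from Vesna to Nadia and back down to Zinnia: 2 + 4 = 6 links.

6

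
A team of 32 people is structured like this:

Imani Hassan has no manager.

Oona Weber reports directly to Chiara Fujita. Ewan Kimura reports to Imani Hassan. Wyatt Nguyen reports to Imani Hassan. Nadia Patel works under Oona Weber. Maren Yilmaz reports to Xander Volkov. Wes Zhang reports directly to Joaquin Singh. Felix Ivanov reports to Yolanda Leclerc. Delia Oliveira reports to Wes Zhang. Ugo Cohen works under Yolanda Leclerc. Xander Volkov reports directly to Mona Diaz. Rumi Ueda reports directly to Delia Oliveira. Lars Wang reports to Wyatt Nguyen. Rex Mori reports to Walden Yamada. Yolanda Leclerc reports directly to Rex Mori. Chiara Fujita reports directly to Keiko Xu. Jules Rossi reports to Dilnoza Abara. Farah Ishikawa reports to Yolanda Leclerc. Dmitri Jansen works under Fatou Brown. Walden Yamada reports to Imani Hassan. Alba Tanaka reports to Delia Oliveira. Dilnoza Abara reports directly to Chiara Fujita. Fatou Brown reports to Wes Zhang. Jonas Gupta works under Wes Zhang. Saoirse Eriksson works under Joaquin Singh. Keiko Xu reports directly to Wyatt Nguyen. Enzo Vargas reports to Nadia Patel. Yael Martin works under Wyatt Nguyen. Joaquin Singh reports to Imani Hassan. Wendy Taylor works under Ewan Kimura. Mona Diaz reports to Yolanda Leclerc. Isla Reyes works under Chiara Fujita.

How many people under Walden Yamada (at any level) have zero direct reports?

4

The people in Walden Yamada's organization with no one reporting to them are Ugo Cohen, Felix Ivanov, Farah Ishikawa, Maren Yilmaz. That is 4.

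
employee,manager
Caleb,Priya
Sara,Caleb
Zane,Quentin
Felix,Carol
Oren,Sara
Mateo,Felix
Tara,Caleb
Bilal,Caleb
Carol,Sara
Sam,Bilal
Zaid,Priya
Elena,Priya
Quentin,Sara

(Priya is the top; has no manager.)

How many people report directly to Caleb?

3

Caleb directly manages Sara, Bilal, Tara. That is 3 direct reports.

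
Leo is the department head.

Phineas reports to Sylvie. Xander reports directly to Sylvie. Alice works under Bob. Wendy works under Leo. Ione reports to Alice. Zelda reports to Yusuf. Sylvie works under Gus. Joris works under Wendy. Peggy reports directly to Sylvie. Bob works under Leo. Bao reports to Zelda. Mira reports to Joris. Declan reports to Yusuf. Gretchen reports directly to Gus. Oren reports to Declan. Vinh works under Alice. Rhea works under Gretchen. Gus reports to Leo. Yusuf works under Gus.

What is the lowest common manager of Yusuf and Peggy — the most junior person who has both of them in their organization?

Gus

Yusuf's chain of managers is Gus, Leo. Peggy's chain of managers is Sylvie, Gus, Leo. The first manager that appears in both chains is Gus.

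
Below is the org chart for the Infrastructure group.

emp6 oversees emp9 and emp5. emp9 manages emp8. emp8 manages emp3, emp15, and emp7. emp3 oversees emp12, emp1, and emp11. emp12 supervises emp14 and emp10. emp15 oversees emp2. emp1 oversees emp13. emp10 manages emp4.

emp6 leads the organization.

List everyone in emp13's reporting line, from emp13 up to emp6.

emp13 reports to emp1. emp1 reports to emp3. emp3 reports to emp8. emp8 reports to emp9. emp9 reports to emp6. emp6 is at the top.

emp13 -> emp1 -> emp3 -> emp8 -> emp9 -> emp6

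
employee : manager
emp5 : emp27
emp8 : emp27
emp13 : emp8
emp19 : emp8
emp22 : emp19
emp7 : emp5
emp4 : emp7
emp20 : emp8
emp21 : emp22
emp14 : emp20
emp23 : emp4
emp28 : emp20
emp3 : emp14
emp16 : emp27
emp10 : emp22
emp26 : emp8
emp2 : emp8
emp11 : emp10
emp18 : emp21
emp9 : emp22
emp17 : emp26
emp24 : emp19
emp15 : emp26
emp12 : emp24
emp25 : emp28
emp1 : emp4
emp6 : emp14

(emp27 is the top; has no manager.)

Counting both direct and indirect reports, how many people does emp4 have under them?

2

emp4 directly manages emp23, emp1. emp23 has no reports. emp1 has no reports. So emp4's organization is 2 direct reports plus everyone under them: 1 + 1 = 2.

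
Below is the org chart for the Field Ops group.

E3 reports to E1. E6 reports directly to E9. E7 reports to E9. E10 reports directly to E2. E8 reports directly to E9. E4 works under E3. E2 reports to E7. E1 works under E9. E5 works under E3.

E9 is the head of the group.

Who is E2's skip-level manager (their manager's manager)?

E2 reports to E7, and E7 reports to E9. So E2's skip-level manager is E9.

E9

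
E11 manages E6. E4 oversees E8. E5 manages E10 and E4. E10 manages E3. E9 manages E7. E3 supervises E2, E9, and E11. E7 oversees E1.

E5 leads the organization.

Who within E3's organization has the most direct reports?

E3

Direct-report counts within E3's organization: E3 has 3; E11 has 1; E9 has 1; E7 has 1. The largest is 3, held by E3.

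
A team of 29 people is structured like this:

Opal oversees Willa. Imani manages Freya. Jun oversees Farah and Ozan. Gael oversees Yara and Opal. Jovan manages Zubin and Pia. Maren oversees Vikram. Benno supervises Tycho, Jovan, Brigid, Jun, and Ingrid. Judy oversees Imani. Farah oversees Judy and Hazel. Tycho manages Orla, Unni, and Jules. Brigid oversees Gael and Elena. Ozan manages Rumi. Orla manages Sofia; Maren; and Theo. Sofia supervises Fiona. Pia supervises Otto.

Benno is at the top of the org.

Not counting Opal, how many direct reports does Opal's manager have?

1

Opal reports to Gael. Gael's other direct reports are Yara — 1 peer.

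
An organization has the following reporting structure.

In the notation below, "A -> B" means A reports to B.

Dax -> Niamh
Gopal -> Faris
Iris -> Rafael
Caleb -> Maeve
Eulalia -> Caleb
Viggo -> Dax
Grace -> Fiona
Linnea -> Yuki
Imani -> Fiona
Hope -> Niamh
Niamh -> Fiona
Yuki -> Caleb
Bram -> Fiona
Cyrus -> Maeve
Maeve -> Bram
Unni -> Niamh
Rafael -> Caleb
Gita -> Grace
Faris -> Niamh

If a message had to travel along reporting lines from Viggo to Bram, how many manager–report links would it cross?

Viggo is 3 levels below Fiona, and Bram is 1 level below Fiona (their lowest common manager). The shortest path runs up from Viggo to Fiona and back down to Bram: 3 + 1 = 4 links.

4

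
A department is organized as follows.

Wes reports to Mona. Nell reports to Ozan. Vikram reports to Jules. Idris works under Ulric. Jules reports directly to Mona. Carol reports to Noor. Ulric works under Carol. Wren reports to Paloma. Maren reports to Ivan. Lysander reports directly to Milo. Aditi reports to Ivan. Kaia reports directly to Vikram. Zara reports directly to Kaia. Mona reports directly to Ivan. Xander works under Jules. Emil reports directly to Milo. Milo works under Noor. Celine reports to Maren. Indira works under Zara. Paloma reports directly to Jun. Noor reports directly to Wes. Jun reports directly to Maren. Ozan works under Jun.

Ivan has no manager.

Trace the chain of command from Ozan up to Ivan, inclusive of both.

Ozan reports to Jun. Jun reports to Maren. Maren reports to Ivan. Ivan is at the top.

Ozan -> Jun -> Maren -> Ivan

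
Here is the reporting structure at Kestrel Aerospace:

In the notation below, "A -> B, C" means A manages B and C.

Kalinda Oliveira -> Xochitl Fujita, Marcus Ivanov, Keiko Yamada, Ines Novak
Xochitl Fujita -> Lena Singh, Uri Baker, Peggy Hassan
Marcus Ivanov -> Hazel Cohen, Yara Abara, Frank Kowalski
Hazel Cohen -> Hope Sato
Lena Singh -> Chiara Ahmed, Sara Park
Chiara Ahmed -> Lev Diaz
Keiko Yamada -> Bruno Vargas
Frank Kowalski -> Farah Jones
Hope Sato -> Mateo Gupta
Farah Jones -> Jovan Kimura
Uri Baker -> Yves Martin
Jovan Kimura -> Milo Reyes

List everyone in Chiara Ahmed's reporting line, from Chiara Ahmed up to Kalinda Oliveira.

Chiara Ahmed reports to Lena Singh. Lena Singh reports to Xochitl Fujita. Xochitl Fujita reports to Kalinda Oliveira. Kalinda Oliveira is at the top.

Chiara Ahmed -> Lena Singh -> Xochitl Fujita -> Kalinda Oliveira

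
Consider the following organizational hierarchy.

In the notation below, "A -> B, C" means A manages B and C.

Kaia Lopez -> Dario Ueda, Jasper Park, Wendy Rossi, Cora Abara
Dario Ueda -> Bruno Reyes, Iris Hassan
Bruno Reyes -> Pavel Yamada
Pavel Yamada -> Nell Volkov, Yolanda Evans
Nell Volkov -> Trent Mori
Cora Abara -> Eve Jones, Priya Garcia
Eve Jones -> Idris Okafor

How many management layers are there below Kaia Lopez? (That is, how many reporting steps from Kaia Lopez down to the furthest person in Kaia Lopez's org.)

5

The longest chain under Kaia Lopez runs Kaia Lopez → Dario Ueda → Bruno Reyes → Pavel Yamada → Nell Volkov → Trent Mori, which is 5 levels below Kaia Lopez.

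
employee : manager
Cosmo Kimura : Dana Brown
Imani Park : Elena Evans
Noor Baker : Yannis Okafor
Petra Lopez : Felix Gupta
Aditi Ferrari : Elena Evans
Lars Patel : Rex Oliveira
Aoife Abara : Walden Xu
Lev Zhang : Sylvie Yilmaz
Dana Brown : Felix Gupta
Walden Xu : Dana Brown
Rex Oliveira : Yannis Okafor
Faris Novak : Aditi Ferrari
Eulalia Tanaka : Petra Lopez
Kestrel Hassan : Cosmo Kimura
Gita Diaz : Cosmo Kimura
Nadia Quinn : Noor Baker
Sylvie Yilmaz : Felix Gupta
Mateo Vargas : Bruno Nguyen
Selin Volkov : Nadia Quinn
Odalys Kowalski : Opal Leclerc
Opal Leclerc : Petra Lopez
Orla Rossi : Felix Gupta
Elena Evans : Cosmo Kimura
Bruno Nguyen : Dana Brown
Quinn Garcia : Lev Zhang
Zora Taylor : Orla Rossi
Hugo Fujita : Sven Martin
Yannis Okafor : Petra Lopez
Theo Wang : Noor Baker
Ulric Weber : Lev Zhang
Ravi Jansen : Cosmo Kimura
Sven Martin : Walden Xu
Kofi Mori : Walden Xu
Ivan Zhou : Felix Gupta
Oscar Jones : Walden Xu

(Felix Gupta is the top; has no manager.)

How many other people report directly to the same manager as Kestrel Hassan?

3

Kestrel Hassan reports to Cosmo Kimura. Cosmo Kimura's other direct reports are Ravi Jansen, Elena Evans, Gita Diaz — 3 peers.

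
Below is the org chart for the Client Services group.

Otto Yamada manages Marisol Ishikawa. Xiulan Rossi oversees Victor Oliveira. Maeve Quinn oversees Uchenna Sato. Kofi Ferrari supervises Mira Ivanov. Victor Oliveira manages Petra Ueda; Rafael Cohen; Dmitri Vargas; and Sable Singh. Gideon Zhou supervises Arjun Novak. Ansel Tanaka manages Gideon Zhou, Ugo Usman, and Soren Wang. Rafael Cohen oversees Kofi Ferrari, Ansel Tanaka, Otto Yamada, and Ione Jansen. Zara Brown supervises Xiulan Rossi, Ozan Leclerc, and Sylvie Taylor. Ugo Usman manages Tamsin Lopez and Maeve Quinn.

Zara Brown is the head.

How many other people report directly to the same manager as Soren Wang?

2

Soren Wang reports to Ansel Tanaka. Ansel Tanaka's other direct reports are Gideon Zhou, Ugo Usman — 2 peers.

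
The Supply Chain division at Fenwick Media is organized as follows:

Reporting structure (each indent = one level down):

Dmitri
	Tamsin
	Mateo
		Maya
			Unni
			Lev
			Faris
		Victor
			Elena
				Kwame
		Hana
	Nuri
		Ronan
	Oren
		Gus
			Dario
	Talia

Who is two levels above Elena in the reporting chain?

Mateo

Elena reports to Victor, and Victor reports to Mateo. So Elena's skip-level manager is Mateo.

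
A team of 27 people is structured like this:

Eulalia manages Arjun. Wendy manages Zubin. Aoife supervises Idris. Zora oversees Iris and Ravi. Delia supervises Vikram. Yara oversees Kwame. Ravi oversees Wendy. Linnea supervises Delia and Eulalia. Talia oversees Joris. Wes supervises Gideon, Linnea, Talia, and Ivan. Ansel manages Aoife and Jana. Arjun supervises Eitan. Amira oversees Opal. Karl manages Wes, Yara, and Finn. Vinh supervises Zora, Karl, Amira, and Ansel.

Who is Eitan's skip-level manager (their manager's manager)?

Eitan reports to Arjun, and Arjun reports to Eulalia. So Eitan's skip-level manager is Eulalia.

Eulalia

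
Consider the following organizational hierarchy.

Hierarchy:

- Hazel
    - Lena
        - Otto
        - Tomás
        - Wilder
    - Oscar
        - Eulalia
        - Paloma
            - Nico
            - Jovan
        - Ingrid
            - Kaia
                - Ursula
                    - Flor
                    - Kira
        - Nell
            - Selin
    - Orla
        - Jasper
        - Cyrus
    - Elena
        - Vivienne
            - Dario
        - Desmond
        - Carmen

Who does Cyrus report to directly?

Orla

Cyrus reports directly to Orla.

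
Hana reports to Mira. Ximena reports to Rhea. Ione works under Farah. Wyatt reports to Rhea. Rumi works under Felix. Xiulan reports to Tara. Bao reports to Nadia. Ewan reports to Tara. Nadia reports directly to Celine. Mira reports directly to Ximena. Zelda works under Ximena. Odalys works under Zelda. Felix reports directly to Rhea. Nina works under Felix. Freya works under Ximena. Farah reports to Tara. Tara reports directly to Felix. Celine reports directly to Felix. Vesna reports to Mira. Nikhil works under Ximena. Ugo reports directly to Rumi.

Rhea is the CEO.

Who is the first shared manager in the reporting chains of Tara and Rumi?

Tara's chain of managers is Felix, Rhea. Rumi's chain of managers is Felix, Rhea. The first manager that appears in both chains is Felix.

Felix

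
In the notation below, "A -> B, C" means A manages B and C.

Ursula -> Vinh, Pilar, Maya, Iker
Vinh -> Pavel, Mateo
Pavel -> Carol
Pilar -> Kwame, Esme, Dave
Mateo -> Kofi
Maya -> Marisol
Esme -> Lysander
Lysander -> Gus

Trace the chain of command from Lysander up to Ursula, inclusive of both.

Lysander reports to Esme. Esme reports to Pilar. Pilar reports to Ursula. Ursula is at the top.

Lysander -> Esme -> Pilar -> Ursula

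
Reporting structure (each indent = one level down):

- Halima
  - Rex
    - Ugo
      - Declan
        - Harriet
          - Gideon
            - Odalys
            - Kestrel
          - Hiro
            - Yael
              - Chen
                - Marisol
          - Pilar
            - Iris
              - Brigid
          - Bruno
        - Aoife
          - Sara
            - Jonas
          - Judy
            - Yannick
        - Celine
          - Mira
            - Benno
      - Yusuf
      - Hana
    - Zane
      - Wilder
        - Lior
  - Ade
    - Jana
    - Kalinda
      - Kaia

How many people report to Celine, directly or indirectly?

2

Celine directly manages Mira. Under Mira: Benno (1). That's 2 in total.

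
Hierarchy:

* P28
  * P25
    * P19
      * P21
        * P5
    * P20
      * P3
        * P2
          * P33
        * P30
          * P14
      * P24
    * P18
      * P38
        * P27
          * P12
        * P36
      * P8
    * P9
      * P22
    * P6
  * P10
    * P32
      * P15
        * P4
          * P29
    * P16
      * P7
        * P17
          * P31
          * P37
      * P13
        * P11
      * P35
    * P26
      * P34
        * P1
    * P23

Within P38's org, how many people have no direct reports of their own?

2

The people in P38's organization with no one reporting to them are P36, P12. That is 2.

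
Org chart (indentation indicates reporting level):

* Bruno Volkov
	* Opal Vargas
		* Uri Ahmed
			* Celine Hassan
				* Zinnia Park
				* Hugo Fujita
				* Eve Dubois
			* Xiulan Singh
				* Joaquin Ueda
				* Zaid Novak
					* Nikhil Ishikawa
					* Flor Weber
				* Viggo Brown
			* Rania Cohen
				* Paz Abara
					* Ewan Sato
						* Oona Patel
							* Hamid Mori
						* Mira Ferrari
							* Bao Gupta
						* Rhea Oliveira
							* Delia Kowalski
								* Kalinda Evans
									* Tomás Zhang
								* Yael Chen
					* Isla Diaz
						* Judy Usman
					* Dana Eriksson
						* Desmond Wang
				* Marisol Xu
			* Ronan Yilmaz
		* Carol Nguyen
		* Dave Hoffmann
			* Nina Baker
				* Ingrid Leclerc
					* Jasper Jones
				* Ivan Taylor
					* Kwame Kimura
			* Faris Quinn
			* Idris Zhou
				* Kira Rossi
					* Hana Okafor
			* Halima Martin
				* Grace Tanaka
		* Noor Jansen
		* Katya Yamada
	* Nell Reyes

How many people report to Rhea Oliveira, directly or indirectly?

4

Rhea Oliveira directly manages Delia Kowalski. Under Delia Kowalski: Yael Chen, Kalinda Evans, Tomás Zhang (3). That's 4 in total.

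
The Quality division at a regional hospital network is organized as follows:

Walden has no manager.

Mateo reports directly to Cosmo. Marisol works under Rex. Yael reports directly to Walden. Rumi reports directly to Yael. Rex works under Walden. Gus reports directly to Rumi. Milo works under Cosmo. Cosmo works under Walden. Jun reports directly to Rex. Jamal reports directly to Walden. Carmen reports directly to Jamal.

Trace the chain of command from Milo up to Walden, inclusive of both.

Milo -> Cosmo -> Walden

Milo reports to Cosmo. Cosmo reports to Walden. Walden is at the top.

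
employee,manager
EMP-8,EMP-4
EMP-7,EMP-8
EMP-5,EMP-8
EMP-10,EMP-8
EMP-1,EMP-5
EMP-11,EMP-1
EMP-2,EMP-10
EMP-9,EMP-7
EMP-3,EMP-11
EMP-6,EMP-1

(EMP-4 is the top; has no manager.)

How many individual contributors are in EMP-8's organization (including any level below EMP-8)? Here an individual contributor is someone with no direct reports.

The people in EMP-8's organization with no one reporting to them are EMP-2, EMP-6, EMP-3, EMP-9. That is 4.

4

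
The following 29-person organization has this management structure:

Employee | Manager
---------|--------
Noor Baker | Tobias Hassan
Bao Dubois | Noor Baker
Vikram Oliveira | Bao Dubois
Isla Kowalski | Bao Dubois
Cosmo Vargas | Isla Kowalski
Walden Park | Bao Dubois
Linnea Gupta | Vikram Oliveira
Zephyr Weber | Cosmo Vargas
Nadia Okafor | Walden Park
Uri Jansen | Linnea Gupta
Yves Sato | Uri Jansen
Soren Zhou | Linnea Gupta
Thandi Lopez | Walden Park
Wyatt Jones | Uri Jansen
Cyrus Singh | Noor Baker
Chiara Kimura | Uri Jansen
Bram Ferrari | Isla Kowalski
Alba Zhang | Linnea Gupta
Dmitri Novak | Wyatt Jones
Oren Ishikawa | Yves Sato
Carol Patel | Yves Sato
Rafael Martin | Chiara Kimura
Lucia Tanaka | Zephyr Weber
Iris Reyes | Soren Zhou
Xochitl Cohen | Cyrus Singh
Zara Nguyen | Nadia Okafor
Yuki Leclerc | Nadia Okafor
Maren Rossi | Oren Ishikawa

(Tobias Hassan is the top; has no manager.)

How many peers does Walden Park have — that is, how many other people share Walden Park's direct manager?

Walden Park reports to Bao Dubois. Bao Dubois's other direct reports are Vikram Oliveira, Isla Kowalski — 2 peers.

2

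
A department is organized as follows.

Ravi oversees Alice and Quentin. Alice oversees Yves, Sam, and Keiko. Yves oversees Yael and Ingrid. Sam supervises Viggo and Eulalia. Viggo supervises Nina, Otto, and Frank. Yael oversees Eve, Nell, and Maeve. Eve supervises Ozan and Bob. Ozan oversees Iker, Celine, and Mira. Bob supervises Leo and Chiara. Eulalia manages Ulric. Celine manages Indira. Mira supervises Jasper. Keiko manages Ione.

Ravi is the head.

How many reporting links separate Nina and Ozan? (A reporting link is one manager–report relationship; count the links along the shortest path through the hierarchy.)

Nina is 3 levels below Alice, and Ozan is 4 levels below Alice (their lowest common manager). The shortest path runs up from Nina to Alice and back down to Ozan: 3 + 4 = 7 links.

7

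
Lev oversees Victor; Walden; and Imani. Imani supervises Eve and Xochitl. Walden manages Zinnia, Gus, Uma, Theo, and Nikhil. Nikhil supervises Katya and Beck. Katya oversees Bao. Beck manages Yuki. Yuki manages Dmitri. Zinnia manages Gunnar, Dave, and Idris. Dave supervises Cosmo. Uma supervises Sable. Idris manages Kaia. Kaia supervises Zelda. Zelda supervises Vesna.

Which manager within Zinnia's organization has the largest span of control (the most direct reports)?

Zinnia

Direct-report counts within Zinnia's organization: Zinnia has 3; Idris has 1; Kaia has 1; Zelda has 1; Dave has 1. The largest is 3, held by Zinnia.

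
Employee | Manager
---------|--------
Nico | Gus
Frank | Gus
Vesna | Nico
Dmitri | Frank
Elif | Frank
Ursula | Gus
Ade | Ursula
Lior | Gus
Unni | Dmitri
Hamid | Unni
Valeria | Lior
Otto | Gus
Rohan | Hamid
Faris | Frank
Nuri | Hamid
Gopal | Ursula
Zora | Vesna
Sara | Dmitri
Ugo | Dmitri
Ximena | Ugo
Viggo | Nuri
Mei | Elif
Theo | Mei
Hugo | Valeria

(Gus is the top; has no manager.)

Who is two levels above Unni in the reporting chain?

Frank

Unni reports to Dmitri, and Dmitri reports to Frank. So Unni's skip-level manager is Frank.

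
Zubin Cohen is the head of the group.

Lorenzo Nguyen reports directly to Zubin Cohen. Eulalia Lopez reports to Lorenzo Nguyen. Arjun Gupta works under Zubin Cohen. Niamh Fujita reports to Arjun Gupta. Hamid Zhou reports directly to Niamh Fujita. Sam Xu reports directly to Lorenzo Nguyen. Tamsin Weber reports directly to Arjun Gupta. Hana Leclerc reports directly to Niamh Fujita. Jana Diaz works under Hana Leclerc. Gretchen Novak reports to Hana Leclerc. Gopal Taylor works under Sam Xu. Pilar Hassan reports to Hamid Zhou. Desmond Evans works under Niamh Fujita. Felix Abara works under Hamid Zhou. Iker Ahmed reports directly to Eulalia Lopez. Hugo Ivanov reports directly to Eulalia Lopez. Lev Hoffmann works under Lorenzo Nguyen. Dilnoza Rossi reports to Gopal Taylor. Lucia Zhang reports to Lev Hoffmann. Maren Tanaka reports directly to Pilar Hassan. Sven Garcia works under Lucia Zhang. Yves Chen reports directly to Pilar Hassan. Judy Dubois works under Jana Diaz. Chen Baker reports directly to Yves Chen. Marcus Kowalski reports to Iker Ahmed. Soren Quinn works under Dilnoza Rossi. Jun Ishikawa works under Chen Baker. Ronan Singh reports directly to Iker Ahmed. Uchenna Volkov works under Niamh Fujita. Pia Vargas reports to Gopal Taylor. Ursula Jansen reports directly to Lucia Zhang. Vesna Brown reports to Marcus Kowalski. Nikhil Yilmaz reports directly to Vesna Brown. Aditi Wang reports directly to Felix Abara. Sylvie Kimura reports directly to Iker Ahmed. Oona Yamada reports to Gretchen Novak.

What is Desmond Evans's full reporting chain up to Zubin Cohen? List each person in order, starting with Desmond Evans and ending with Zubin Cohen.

Desmond Evans -> Niamh Fujita -> Arjun Gupta -> Zubin Cohen

Desmond Evans reports to Niamh Fujita. Niamh Fujita reports to Arjun Gupta. Arjun Gupta reports to Zubin Cohen. Zubin Cohen is at the top.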